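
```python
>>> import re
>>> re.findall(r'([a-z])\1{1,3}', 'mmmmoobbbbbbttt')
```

['m', 'o', 'b', 'b', 't']

The backreference `\1` re-matches whatever the first group consumed, character for character.
With a single group, `findall` returns only what that group captured — 5 items.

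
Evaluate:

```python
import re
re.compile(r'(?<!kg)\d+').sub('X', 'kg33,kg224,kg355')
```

'kg3X,kg2X,kg3X'

The negative lookaround is zero-width — it rules out positions where the adjacent text would match, without consuming anything.
Every occurrence is swapped for 'X'.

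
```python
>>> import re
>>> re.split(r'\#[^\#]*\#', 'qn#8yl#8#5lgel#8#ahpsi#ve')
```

['qn', '8', '8', 've']

Matches to split on: at [2:7] → '#8yl#'; at [8:15] → '#5lgel#'; at [16:23] → '#ahpsi#'.
Splitting on the pattern gives 4 pieces.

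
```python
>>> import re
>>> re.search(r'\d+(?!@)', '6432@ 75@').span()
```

`(?!…)`/`(?<!…)` only lets a position through if the neighbouring text does NOT match; no characters are consumed.
The match spans [0:3] → '643'.

(0, 3)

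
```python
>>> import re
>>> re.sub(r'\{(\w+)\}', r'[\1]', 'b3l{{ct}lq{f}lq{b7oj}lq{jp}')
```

Matches: at [4:8] → '{ct}'; at [10:13] → '{f}'; at [15:21] → '{b7oj}'; at [23:27] → '{jp}'.
The replacement refers to a captured group, so each match is rewritten using its own captured text.

'b3l{[ct]lq[f]lq[b7oj]lq[jp]'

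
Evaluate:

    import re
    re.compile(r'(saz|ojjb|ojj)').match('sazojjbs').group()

'saz'

`re.match` won't scan ahead — the pattern has to work from the very first character.
The match spans [0:3] → 'saz'.
Captured: group 1 = 'saz'.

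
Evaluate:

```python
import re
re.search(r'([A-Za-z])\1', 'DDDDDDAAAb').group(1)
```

The match spans [0:2] → 'DD'.
Captured: group 1 = 'D'.

'D'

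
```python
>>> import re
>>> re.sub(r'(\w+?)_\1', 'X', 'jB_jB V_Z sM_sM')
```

`\1` has to match the exact text group 1 already captured.
Matches: at [0:5] → 'jB_jB'; at [10:15] → 'sM_sM'.
`sub` substitutes 'X' at each match site.

'X V_Z X'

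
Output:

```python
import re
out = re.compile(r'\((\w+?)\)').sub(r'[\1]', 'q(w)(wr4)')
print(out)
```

Matches: at [1:4] → '(w)'; at [4:9] → '(wr4)'.
`\1` in the replacement pulls in group 1's text for each match.

q[w][wr4]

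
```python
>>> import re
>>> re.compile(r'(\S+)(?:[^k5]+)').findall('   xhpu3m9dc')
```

['xhpu3m9d']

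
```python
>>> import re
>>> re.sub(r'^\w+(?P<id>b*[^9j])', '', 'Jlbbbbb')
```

''

Every occurrence is swapped for ''.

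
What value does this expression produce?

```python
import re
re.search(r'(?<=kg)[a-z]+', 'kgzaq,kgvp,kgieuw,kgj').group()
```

'zaq'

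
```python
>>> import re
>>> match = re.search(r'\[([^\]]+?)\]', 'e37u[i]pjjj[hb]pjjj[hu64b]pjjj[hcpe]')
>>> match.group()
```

The match spans [4:7] → '[i]'.

'[i]'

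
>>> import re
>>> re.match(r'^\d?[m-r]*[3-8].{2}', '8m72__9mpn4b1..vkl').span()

(0, 5)

Pattern: anchored at the start of the string; then optionally a digit; then zero or more of a character in [m-r], then a character in [3-8], then exactly 2 of any character.
With `match`, the pattern is implicitly anchored at the beginning.
The match spans [0:5] → '8m72_'.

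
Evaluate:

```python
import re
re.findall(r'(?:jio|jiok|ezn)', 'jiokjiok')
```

['jio', 'jio']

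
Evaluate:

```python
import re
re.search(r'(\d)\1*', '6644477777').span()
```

(0, 2)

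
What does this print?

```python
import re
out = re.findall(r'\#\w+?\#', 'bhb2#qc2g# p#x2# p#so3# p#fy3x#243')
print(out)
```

Since nothing is captured, `findall` lists the 4 matched substrings directly.

['#qc2g#', '#x2#', '#so3#', '#fy3x#']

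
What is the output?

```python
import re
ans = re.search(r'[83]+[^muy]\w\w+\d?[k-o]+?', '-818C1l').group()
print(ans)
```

The pattern matches one or more of one of [83]; then any character except [muy], then a word character; then one or more of a word character, then optionally a digit, then one or more of a character in [k-o] (lazy).
`re.search` scans for the first position where the pattern succeeds.
The match spans [1:7] → '818C1l'.

818C1l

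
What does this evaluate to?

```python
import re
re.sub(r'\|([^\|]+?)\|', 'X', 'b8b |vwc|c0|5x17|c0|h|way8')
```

'b8b Xc0Xc0Xway8'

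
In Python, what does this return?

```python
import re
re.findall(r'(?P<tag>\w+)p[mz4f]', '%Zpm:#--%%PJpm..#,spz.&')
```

['Z', 'PJ', 's']

This matches one or more of a word character (captured as 'tag'); then the literal 'p', then one of [mz4f].
Walking the string: at [1:4] match 'Zpm', group 1 = 'Z'; at [10:14] match 'PJpm', group 1 = 'PJ'; at [18:21] match 'spz', group 1 = 's'.
`findall` collects group 1 from each match (3 total).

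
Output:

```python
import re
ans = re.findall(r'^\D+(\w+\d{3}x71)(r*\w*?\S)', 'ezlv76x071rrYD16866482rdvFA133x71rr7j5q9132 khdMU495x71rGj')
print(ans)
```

[('76x071rrYD16866482rdvFA133x71', 'rr7')]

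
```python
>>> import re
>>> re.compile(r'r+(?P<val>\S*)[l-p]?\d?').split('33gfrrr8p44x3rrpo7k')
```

['33gf', '8p44x3rrpo7k', '']

The pattern matches one or more of a literal 'r'; then zero or more of a non-whitespace character (captured as 'val'); then optionally a character in [l-p], then optionally a digit.
With a capturing group present, the delimiter's captured portion is kept in the result list.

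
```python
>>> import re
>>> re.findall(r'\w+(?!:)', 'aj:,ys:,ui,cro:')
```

`(?!…)`/`(?<!…)` only lets a position through if the neighbouring text does NOT match; no characters are consumed.
Scanning left to right: at [0:1] → 'a'; at [4:5] → 'y'; at [8:10] → 'ui'; at [11:13] → 'cr'.
`findall` yields the raw match text (4 of them) because the pattern has no groups.

['a', 'y', 'ui', 'cr']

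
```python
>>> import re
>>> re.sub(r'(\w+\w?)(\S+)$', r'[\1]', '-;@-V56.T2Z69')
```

The pattern matches one or more of a word character, then optionally a word character (captured); then one or more of a non-whitespace character (captured); then anchored at the end.
Matches: at [4:13] → 'V56.T2Z69'.
Each match is replaced using the text its own group 1 captured.

'-;@-[V56]'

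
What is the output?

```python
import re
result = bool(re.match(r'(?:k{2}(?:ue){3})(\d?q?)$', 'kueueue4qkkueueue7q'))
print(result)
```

This matches exactly 2 of a literal 'k', then the literal 'ue' repeated 3 times (non-capturing group); then optionally a digit, then optionally the literal 'q' (captured); then anchored at the end.
`re.match` won't scan ahead — the pattern has to work from the very first character.
Here the pattern fails at index 0, so the call returns None, and `bool(None)` is False.

False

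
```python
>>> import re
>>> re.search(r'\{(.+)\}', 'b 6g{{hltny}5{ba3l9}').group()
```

`re.search` scans for the first position where the pattern succeeds.
The match spans [4:20] → '{{hltny}5{ba3l9}'.
Captured: group 1 = '{hltny}5{ba3l9'.

'{{hltny}5{ba3l9}'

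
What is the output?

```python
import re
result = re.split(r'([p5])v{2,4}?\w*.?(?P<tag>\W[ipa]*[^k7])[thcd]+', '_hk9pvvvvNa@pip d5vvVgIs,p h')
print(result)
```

The pattern matches one of [p5] (captured); then 2 to 4 of a literal 'v' (lazy), then zero or more of a word character, then optionally any character; then a non-word character, then zero or more of one of [ipa], then any character except [k7] (captured as 'tag'); then one or more of one of [thcd].
Matches to split on: at [4:17] → 'pvvvvNa@pip d'; at [17:28] → '5vvVgIs,p h'.
Because the pattern has a capturing group, `split` also inserts each captured text between the pieces.

['_hk9', 'p', '@pip ', '', '5', ',p ', '']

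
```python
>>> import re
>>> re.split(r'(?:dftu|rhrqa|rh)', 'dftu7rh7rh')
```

['', '7', '7', '']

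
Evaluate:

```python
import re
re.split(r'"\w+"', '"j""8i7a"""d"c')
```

Matches to split on: at [0:3] → '"j"'; at [3:9] → '"8i7a"'; at [10:13] → '"d"'.
Splitting on the pattern gives 4 pieces.

['', '', '"', 'c']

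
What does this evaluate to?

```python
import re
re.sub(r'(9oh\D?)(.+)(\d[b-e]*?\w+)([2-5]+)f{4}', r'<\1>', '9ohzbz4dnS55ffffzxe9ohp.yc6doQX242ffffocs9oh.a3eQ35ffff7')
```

Pattern: the literal '9oh', then optionally a non-digit (captured); then one or more of any character (captured); then a digit, then zero or more of a character in [b-e] (lazy), then one or more of a word character (captured); then one or more of a character in [2-5] (captured); then exactly 4 of a literal 'f'.
Matches: at [0:55] → '9ohzbz4dnS55ffffzxe9ohp.yc6doQX242ffffocs9oh.a3eQ35ffff'.
Each match is replaced using the text its own group 1 captured.

'<9ohz>7'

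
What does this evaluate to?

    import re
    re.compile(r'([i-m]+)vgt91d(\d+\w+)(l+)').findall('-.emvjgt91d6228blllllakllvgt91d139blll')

[('kll', '139bll', 'l')]

This matches one or more of a character in [i-m] (captured); then the literal 'vgt', then the literal '91d'; then one or more of a digit, then one or more of a word character (captured); then one or more of a literal 'l' (captured).
Walking the string: at [22:38] match 'kllvgt91d139blll', groups = ('kll', '139bll', 'l').
3 groups means the one result is a tuple of 3 captured strings — 1 here.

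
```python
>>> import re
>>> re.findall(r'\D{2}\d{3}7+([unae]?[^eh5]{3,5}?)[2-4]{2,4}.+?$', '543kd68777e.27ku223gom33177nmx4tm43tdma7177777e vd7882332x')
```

The pattern matches exactly 2 of a non-digit, then exactly 3 of a digit, then one or more of a literal '7'; then optionally one of [unae], then 3 to 5 of any character except [eh5] (lazy) (captured); then 2 to 4 of a character in [2-4], then one or more of any character (lazy); then anchored at the end.
Scanning left to right: at [3:58] match 'kd68777e.27ku223gom33177nmx4tm43tdma7177777e vd7882332x', group 1 = 'e.27ku'.
Because there's exactly one group, `findall` drops the full match and keeps group 1 from the one hit.

['e.27ku']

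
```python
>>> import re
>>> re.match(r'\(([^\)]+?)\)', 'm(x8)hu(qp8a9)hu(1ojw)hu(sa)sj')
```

None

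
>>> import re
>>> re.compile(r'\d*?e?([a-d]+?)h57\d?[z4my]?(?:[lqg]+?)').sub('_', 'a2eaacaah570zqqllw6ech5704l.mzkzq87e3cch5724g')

'a_qllw_.mzkzq87e_'

The pattern matches zero or more of a digit (lazy), then optionally the literal 'e'; then one or more of a character in [a-d] (lazy) (captured); then the literal 'h57', then optionally a digit, then optionally one of [z4my]; then one or more of one of [lqg] (lazy) (non-capturing group).
Matches: at [1:14] → '2eaacaah570zq'; at [18:27] → '6ech5704l'; at [36:45] → '3cch5724g'.
Every occurrence is swapped for '_'.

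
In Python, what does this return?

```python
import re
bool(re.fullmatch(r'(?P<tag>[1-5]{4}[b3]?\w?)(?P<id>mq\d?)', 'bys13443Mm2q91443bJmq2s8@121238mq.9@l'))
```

This matches exactly 4 of a character in [1-5], then optionally one of [b3], then optionally a word character (captured as 'tag'); then the literal 'mq', then optionally a digit (captured as 'id').
`re.fullmatch` is like wrapping the pattern in `^…$` (in single-line mode).
Here the string isn't matched end-to-end, so the call returns None, and `bool(None)` is False.

False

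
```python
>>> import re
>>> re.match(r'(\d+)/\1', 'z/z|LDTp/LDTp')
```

None

`re.match` only tries the pattern at the start of the string.
Here the string doesn't start with a match, so the call returns None.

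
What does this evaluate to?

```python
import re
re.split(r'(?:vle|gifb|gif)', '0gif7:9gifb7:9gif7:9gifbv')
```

Alternation tries branches left to right and keeps the first one that lets the overall match succeed at that position.
Matches to split on: at [1:4] → 'gif'; at [7:11] → 'gifb'; at [14:17] → 'gif'; at [20:24] → 'gifb'.
Each match becomes a cut point; 5 segments remain.

['0', '7:9', '7:9', '7:9', 'v']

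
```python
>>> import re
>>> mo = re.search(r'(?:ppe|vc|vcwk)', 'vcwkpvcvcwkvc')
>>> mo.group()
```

'vc'

Alternation isn't longest-match — the leftmost alternative that fits at this position is chosen.
`search` walks the string left to right and returns the first match it finds.
The match spans [0:2] → 'vc'.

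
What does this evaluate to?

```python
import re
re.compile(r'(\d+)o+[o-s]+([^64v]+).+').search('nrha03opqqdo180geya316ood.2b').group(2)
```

The match spans [4:28] → '03opqqdo180geya316ood.2b'.
Captured: group 1 = '03', group 2 = 'do180geya31'.

'do180geya31'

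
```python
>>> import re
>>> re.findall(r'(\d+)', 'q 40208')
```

['40208']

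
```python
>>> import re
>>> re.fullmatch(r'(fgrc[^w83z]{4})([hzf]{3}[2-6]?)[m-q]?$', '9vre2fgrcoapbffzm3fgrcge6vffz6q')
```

`re.fullmatch` requires the pattern to consume the entire string.
Here there's no way to consume every character, so the call returns None.

None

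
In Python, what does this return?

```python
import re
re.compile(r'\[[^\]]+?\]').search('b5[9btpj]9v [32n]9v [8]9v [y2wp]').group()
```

'[9btpj]'

The match spans [2:9] → '[9btpj]'.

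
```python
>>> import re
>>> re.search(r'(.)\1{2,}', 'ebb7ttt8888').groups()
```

('t',)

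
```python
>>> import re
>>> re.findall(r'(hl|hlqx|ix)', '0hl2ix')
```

['hl', 'ix']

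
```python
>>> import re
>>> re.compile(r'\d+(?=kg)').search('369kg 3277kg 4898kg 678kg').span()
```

(0, 3)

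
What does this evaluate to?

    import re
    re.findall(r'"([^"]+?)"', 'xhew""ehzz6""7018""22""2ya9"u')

['ehzz6', '7018', '22', '2ya9']

Scanning left to right: at [5:12] match '"ehzz6"', group 1 = 'ehzz6'; at [12:18] match '"7018"', group 1 = '7018'; at [18:22] match '"22"', group 1 = '22'; at [22:28] match '"2ya9"', group 1 = '2ya9'.
Because there's exactly one group, `findall` drops the full match and keeps group 1 from each hit.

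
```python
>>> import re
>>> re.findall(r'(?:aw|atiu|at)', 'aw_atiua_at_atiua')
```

['aw', 'atiu', 'at', 'atiu']

`|` is ordered: at each position the engine commits to the first alternative that works.
Scanning left to right: at [0:2] → 'aw'; at [3:7] → 'atiu'; at [9:11] → 'at'; at [12:16] → 'atiu'.
No capturing groups, so `findall` returns the 4 full match strings.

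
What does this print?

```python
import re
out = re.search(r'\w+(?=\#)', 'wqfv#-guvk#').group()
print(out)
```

wqfv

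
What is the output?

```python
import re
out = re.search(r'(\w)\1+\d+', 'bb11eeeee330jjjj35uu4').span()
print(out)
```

After group 1 captures some text, `\1` only succeeds where that same text appears again.
`re.search` scans for the first position where the pattern succeeds.
The match spans [0:4] → 'bb11'.
Captured: group 1 = 'b'.

(0, 4)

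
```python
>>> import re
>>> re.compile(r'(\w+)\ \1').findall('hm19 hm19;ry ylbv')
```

['hm19', 'y']

After group 1 captures some text, `\1` only succeeds where that same text appears again.
With a single group, `findall` returns only what that group captured — 2 items.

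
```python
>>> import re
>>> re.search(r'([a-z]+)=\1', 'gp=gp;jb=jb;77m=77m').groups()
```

The match spans [0:5] → 'gp=gp'.
Captured: group 1 = 'gp'.

('gp',)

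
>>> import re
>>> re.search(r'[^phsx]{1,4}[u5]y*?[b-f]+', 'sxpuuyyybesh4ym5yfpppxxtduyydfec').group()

'uuyyybe'

This matches 1 to 4 of any character except [phsx]; then one of [u5]; then zero or more of a literal 'y' (lazy), then one or more of a character in [b-f].
`re.search` tries every starting position until one works.
The match spans [3:10] → 'uuyyybe'.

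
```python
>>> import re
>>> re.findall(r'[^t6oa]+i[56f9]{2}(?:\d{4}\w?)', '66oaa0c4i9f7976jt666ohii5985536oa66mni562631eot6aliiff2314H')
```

With no groups in the pattern, `findall` gives back each whole match — 4 here.

['0c4i9f7976j', 'hii5985536', 'mni562631e', 'liiff2314H']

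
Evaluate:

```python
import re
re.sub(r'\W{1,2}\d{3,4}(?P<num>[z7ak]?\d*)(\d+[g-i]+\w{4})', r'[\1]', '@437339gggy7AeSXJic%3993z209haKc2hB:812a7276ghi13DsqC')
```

Pattern: 1 to 2 of a non-word character, then 3 to 4 of a digit; then optionally one of [z7ak], then zero or more of a digit (captured as 'num'); then one or more of a digit, then one or more of a character in [g-i], then exactly 4 of a word character (captured).
`\1` in the replacement pulls in group 1's text for each match.

'[3]SXJic[z20]hB[a727]qC'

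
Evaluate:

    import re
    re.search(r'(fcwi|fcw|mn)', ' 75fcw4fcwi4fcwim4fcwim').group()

'fcw'

The match spans [3:6] → 'fcw'.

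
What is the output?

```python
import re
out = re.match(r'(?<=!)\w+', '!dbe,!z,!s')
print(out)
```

The `(?=…)`/`(?<=…)` assertion just peeks at neighbouring text; it doesn't advance the match position.
`match` is anchored at position 0; if the pattern doesn't fit there, it returns None.
Here position 0 doesn't satisfy it, so the call returns None.

None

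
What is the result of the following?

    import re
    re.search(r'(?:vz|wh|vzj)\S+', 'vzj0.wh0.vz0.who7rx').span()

`re.search` tries every starting position until one works.
The match spans [0:19] → 'vzj0.wh0.vz0.who7rx'.

(0, 19)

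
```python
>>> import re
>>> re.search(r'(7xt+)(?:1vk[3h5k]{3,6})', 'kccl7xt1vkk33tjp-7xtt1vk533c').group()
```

Pattern: the literal '7x', then one or more of the literal 't' (captured); then the literal '1vk', then 3 to 6 of one of [3h5k] (non-capturing group).
Unlike `match`, `search` isn't anchored — it looks for the pattern anywhere in the string.
The match spans [4:13] → '7xt1vkk33'.
Captured: group 1 = '7xt'.

'7xt1vkk33'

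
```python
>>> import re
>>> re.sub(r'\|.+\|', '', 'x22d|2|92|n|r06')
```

'x22dr06'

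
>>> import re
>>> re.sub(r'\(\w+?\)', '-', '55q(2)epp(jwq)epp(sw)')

'55q-epp-epp-'

Matches: at [3:6] → '(2)'; at [9:14] → '(jwq)'; at [17:21] → '(sw)'.
Every occurrence is swapped for '-'.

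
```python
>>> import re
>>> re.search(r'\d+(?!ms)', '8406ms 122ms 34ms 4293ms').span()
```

(0, 3)

`(?!…)`/`(?<!…)` only lets a position through if the neighbouring text does NOT match; no characters are consumed.
Unlike `match`, `search` isn't anchored — it looks for the pattern anywhere in the string.
The match spans [0:3] → '840'.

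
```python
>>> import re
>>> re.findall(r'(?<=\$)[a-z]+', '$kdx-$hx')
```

The lookaround is zero-width — it requires the adjacent text to match without consuming it, so the asserted text isn't part of the match.
`findall` yields the raw match text (2 of them) because the pattern has no groups.

['kdx', 'hx']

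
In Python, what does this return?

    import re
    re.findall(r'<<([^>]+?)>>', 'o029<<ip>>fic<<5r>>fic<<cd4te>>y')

With a single group, `findall` returns only what that group captured — 3 items.

['ip', '5r', 'cd4te']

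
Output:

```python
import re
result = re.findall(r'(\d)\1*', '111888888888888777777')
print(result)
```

['1', '8', '7']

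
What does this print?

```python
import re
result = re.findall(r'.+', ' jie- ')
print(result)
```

[' jie- ']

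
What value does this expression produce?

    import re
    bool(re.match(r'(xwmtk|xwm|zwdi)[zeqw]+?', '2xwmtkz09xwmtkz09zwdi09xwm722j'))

False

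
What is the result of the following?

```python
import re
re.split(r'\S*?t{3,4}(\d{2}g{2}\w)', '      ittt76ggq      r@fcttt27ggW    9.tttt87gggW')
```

The pattern matches zero or more of a non-whitespace character (lazy), then 3 to 4 of a literal 't'; then exactly 2 of a digit, then exactly 2 of a literal 'g', then a word character (captured).
Matches to split on: at [6:15] → 'ittt76ggq'; at [21:33] → 'r@fcttt27ggW'; at [37:48] → '9.tttt87ggg'.
With a capturing group present, the delimiter's captured portion is kept in the result list.

['      ', '76ggq', '      ', '27ggW', '    ', '87ggg', 'W']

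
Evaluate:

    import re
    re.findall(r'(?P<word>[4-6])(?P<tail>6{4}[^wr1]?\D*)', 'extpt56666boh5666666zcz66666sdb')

This matches a character in [4-6] (captured as 'word'); then exactly 4 of the literal '6', then optionally any character except [wr1], then zero or more of a non-digit (captured as 'tail').
Scanning left to right: at [5:13] match '56666boh', groups = ('5', '6666boh'); at [13:19] match '566666', groups = ('5', '66666'); at [23:31] match '66666sdb', groups = ('6', '6666sdb').
Multiple groups make `findall` return tuples — one 2-tuple for each match.

[('5', '6666boh'), ('5', '66666'), ('6', '6666sdb')]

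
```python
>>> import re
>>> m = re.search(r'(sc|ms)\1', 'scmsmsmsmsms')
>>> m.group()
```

'msms'

The backreference `\1` re-matches whatever the first group consumed, character for character.
The match spans [2:6] → 'msms'.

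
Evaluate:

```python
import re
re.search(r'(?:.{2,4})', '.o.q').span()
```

(0, 4)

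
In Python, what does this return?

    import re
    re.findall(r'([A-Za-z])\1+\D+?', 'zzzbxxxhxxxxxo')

['z', 'x', 'x']

After group 1 captures some text, `\1` only succeeds where that same text appears again.
Walking the string: at [0:4] match 'zzzb', group 1 = 'z'; at [4:8] match 'xxxh', group 1 = 'x'; at [8:14] match 'xxxxxo', group 1 = 'x'.
With a single group, `findall` returns only what that group captured — 3 items.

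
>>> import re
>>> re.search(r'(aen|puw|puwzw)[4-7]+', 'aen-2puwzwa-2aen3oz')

None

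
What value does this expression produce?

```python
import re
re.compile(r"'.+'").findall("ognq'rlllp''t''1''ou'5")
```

Walking the string: at [4:21] → "'rlllp''t''1''ou'".
Since nothing is captured, `findall` lists the 1 matched substring directly.

["'rlllp''t''1''ou'"]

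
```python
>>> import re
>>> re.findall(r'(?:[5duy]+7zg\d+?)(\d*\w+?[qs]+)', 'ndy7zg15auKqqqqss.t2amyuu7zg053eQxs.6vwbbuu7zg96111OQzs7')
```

['5auKqqqqss', '53eQxs', '6111OQzs']

Pattern: one or more of one of [5duy], then the literal '7zg', then one or more of a digit (lazy) (non-capturing group); then zero or more of a digit, then one or more of a word character (lazy), then one or more of one of [qs] (captured).
Walking the string: at [1:17] match 'dy7zg15auKqqqqss', group 1 = '5auKqqqqss'; at [22:35] match 'yuu7zg053eQxs', group 1 = '53eQxs'; at [41:55] match 'uu7zg96111OQzs', group 1 = '6111OQzs'.
`findall` collects group 1 from each match (3 total).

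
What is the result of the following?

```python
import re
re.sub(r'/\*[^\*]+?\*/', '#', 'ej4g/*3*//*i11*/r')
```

`sub` substitutes '#' at each match site.

'ej4g##r'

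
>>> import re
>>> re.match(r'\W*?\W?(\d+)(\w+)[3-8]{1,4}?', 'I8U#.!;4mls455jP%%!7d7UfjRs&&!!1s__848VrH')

The pattern matches zero or more of a non-word character (lazy); then optionally a non-word character; then one or more of a digit (captured); then one or more of a word character (captured); then 1 to 4 of a character in [3-8] (lazy).
`match` is anchored at position 0; if the pattern doesn't fit there, it returns None.
Here the pattern fails at index 0, so the call returns None.

None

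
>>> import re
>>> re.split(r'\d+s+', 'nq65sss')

The pattern matches one or more of a digit; then one or more of a literal 's'.
Matches to split on: at [2:7] → '65sss'.
The string is cut at each match, leaving 2 pieces.

['nq', '']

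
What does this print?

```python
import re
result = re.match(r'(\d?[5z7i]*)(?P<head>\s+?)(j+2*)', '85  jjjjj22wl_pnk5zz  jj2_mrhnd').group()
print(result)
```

85  jjjjj22

Pattern: optionally a digit, then zero or more of one of [5z7i] (captured); then one or more of whitespace (lazy) (captured as 'head'); then one or more of the literal 'j', then zero or more of the literal '2' (captured).
`match` is anchored at position 0; if the pattern doesn't fit there, it returns None.
The match spans [0:11] → '85  jjjjj22'.
Captured: group 1 = '85', group 2 = '  ', group 3 = 'jjjjj22'.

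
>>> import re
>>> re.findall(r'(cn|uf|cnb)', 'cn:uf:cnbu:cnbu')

['cn', 'uf', 'cn', 'cn']

The regex engine tests alternatives in the order written; an earlier branch that matches wins even if a later one would match more.
Scanning left to right: at [0:2] match 'cn', group 1 = 'cn'; at [3:5] match 'uf', group 1 = 'uf'; at [6:8] match 'cn', group 1 = 'cn'; at [11:13] match 'cn', group 1 = 'cn'.
With a single group, `findall` returns only what that group captured — 4 items.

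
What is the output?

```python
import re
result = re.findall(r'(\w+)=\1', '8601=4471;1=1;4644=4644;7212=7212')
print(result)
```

`\1` is not a pattern — it's the concrete string captured by group 1, re-applied verbatim.
Scanning left to right: at [10:13] match '1=1', group 1 = '1'; at [14:23] match '4644=4644', group 1 = '4644'; at [24:33] match '7212=7212', group 1 = '7212'.
`findall` collects group 1 from each match (3 total).

['1', '4644', '7212']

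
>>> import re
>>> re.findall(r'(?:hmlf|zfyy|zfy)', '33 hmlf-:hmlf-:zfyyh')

`|` is ordered: at each position the engine commits to the first alternative that works.
Scanning left to right: at [3:7] → 'hmlf'; at [9:13] → 'hmlf'; at [15:19] → 'zfyy'.
With no groups in the pattern, `findall` gives back each whole match — 3 here.

['hmlf', 'hmlf', 'zfyy']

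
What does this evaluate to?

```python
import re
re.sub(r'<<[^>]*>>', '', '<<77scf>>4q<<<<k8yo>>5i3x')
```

'4q5i3x'

Each match is replaced by ''.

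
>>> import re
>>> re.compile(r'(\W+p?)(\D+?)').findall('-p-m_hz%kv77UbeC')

Pattern: one or more of a non-word character, then optionally a literal 'p' (captured); then one or more of a non-digit (lazy) (captured).
With the lazy modifier that quantifier settles for the fewest repetitions that let the rest of the pattern succeed (the atoms after it are unaffected and can still be greedy).
Matches: at [0:3] match '-p-', groups = ('-p', '-'); at [7:9] match '%k', groups = ('%', 'k').
Multiple groups make `findall` return tuples — one 2-tuple for each match.

[('-p', '-'), ('%', 'k')]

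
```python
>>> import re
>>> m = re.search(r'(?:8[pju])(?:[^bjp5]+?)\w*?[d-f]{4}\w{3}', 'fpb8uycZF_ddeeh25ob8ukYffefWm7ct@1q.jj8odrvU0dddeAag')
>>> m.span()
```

(3, 17)

This matches a literal '8', then one of [pju] (non-capturing group); then one or more of any character except [bjp5] (lazy) (non-capturing group); then zero or more of a word character (lazy), then exactly 4 of a character in [d-f], then exactly 3 of a word character.
With the lazy modifier that quantifier settles for the fewest repetitions that let the rest of the pattern succeed (the atoms after it are unaffected and can still be greedy).
Unlike `match`, `search` isn't anchored — it looks for the pattern anywhere in the string.
The match spans [3:17] → '8uycZF_ddeeh25'.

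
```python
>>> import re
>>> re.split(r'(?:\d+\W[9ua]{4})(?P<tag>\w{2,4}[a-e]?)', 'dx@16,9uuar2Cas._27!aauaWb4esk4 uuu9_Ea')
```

Pattern: one or more of a digit, then a non-word character, then exactly 4 of one of [9ua] (non-capturing group); then 2 to 4 of a word character, then optionally a character in [a-e] (captured as 'tag').
Matches to split on: at [3:14] → '16,9uuar2Ca'; at [17:28] → '27!aauaWb4e'; at [30:39] → '4 uuu9_Ea'.
Because the pattern has a capturing group, `split` also inserts each captured text between the pieces.

['dx@', 'r2Ca', 's._', 'Wb4e', 'sk', '_Ea', '']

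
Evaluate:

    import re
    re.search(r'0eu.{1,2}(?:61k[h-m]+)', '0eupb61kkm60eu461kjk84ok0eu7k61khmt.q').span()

(0, 10)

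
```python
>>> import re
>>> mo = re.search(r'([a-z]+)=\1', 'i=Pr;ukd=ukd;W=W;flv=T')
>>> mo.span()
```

(5, 12)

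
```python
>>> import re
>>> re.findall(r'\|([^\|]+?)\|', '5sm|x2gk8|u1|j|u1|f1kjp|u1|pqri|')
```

['x2gk8', 'j', 'f1kjp', 'pqri']

`findall` collects group 1 from each match (4 total).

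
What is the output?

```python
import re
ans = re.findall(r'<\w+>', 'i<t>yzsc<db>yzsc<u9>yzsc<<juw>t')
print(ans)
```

Walking the string: at [1:4] → '<t>'; at [8:12] → '<db>'; at [16:20] → '<u9>'; at [25:30] → '<juw>'.
`findall` yields the raw match text (4 of them) because the pattern has no groups.

['<t>', '<db>', '<u9>', '<juw>']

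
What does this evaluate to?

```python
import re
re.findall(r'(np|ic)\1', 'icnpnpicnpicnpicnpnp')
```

['np', 'np']

After group 1 captures some text, `\1` only succeeds where that same text appears again.
Matches: at [2:6] match 'npnp', group 1 = 'np'; at [16:20] match 'npnp', group 1 = 'np'.
One capturing group, so `findall` returns just the captured substring from each match — 2 in all.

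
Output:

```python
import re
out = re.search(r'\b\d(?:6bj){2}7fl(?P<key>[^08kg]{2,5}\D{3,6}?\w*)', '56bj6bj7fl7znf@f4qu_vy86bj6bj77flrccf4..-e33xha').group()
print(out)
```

The pattern matches a word boundary (`\b`, zero-width); then a digit, then the literal '6bj' repeated 2 times, then the literal '7fl'; then 2 to 5 of any character except [08kg], then 3 to 6 of a non-digit (lazy), then zero or more of a word character (captured as 'key').
`re.search` scans for the first position where the pattern succeeds.
The match spans [0:38] → '56bj6bj7fl7znf@f4qu_vy86bj6bj77flrccf4'.
Captured: group 1 = '7znf@f4qu_vy86bj6bj77flrccf4'.

56bj6bj7fl7znf@f4qu_vy86bj6bj77flrccf4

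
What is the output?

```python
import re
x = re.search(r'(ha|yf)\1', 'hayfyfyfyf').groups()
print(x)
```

The match spans [2:6] → 'yfyf'.
Captured: group 1 = 'yf'.

('yf',)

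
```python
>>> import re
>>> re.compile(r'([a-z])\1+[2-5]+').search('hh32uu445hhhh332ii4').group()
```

'hh32'

The backreference `\1` re-matches whatever the first group consumed, character for character.
`search` walks the string left to right and returns the first match it finds.
The match spans [0:4] → 'hh32'.
Captured: group 1 = 'h'.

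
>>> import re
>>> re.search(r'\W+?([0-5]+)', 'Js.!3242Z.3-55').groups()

('3242',)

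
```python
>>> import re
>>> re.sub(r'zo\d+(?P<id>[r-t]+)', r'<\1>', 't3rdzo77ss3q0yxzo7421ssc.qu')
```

't3rd<ss>3q0yx<ss>c.qu'

The pattern matches the literal 'zo', then one or more of a digit; then one or more of a character in [r-t] (captured as 'id').
Matches: at [4:10] → 'zo77ss'; at [15:23] → 'zo7421ss'.
`\1` in the replacement pulls in group 1's text for each match.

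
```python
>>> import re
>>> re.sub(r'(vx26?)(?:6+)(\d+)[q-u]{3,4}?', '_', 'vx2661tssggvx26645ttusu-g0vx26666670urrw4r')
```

'_gg_su-g0_w4r'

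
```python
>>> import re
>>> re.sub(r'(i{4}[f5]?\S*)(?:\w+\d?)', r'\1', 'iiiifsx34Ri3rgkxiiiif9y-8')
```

'iiiifsx34Ri3rgkxiiiif9y-'

This matches exactly 4 of a literal 'i', then optionally one of [f5], then zero or more of a non-whitespace character (captured); then one or more of a word character, then optionally a digit (non-capturing group).
Matches: at [0:25] → 'iiiifsx34Ri3rgkxiiiif9y-8'.
Each match is replaced using the text its own group 1 captured.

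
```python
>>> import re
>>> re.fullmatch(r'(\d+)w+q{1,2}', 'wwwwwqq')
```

For `fullmatch`, every character of the input must be accounted for by the pattern.
Here there's no way to consume every character, so the call returns None.

None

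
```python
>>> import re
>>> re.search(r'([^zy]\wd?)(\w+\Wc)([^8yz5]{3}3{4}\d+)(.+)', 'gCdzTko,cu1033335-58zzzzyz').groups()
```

('gCd', 'zTko,c', 'u1033335', '-58zzzzyz')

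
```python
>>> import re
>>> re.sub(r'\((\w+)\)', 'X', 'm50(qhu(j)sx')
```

Matches: at [7:10] → '(j)'.
Each match is replaced by 'X'.

'm50(qhuXsx'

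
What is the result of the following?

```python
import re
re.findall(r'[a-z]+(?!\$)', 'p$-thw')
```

['thw']

The negative lookahead/lookbehind blocks any match where the forbidden context is present.
Matches: at [3:6] → 'thw'.
`findall` yields the raw match text (1 of them) because the pattern has no groups.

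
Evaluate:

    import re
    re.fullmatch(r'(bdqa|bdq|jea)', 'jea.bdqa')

None

`re.fullmatch` requires the pattern to consume the entire string.
Here the string isn't matched end-to-end, so the call returns None.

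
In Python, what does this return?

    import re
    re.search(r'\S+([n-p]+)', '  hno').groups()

The pattern matches one or more of a non-whitespace character; then one or more of a character in [n-p] (captured).
Unlike `match`, `search` isn't anchored — it looks for the pattern anywhere in the string.
The match spans [2:5] → 'hno'.
Captured: group 1 = 'o'.

('o',)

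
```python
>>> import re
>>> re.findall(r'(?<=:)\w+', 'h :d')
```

['d']

The lookaround is zero-width — it requires the adjacent text to match without consuming it, so the asserted text isn't part of the match.
Since nothing is captured, `findall` lists the 1 matched substring directly.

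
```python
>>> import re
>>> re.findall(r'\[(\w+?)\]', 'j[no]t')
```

`findall` collects group 1 from the one match (1 total).

['no']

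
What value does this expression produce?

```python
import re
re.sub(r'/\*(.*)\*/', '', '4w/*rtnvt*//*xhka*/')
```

Matches: at [2:19] → '/*rtnvt*//*xhka*/'.
`sub` substitutes '' at each match site.

'4w'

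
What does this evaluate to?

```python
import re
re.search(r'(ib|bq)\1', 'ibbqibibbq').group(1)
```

`\1` has to match the exact text group 1 already captured.
`re.search` tries every starting position until one works.
The match spans [4:8] → 'ibib'.
Captured: group 1 = 'ib'.

'ib'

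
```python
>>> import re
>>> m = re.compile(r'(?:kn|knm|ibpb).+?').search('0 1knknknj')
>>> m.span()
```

`search` walks the string left to right and returns the first match it finds.
The match spans [3:6] → 'knk'.

(3, 6)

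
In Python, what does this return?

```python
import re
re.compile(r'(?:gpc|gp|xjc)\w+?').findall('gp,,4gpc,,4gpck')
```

['gpc', 'gpck']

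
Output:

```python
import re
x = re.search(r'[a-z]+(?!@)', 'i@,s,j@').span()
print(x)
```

`(?!…)`/`(?<!…)` only lets a position through if the neighbouring text does NOT match; no characters are consumed.
`re.search` scans for the first position where the pattern succeeds.
The match spans [3:4] → 's'.

(3, 4)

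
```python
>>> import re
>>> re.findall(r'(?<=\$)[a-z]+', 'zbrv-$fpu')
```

['fpu']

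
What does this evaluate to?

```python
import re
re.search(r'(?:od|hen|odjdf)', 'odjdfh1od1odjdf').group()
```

'od'

`|` is ordered: at each position the engine commits to the first alternative that works.
`search` walks the string left to right and returns the first match it finds.
The match spans [0:2] → 'od'.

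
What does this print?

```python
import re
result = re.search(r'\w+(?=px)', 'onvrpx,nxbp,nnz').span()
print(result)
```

The positive lookaround only admits positions where the adjacent text matches; those characters stay outside the span.
`re.search` scans for the first position where the pattern succeeds.
The match spans [0:4] → 'onvr'.

(0, 4)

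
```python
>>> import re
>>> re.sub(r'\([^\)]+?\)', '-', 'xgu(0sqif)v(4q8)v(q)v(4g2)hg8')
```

Matches: at [3:10] → '(0sqif)'; at [11:16] → '(4q8)'; at [17:20] → '(q)'; at [21:26] → '(4g2)'.
`sub` substitutes '-' at each match site.

'xgu-v-v-v-hg8'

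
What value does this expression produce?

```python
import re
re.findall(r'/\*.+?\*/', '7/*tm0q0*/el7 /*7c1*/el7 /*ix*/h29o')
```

['/*tm0q0*/', '/*7c1*/', '/*ix*/']

With the lazy modifier that quantifier settles for the fewest repetitions that let the rest of the pattern succeed (the atoms after it are unaffected and can still be greedy).
Scanning left to right: at [1:10] → '/*tm0q0*/'; at [14:21] → '/*7c1*/'; at [25:31] → '/*ix*/'.
`findall` yields the raw match text (3 of them) because the pattern has no groups.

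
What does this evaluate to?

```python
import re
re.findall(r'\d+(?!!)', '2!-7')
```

['7']

The negative lookahead/lookbehind blocks any match where the forbidden context is present.
Scanning left to right: at [3:4] → '7'.
Since nothing is captured, `findall` lists the 1 matched substring directly.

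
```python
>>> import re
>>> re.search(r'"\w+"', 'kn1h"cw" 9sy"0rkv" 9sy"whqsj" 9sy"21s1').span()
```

`re.search` tries every starting position until one works.
The match spans [4:8] → '"cw"'.

(4, 8)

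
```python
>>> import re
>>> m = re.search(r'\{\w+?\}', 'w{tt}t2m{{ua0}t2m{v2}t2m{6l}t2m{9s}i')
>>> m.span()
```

The match spans [1:5] → '{tt}'.

(1, 5)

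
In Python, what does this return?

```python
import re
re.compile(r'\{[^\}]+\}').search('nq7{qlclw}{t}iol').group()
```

'{qlclw}'

`re.search` tries every starting position until one works.
The match spans [3:10] → '{qlclw}'.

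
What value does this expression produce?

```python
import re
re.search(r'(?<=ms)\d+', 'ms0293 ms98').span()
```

(2, 6)

The positive lookaround only admits positions where the adjacent text matches; those characters stay outside the span.
`re.search` scans for the first position where the pattern succeeds.
The match spans [2:6] → '0293'.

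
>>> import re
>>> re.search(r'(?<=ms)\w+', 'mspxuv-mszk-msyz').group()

'pxuv'

Because the assertion is zero-width, the text it checks is not consumed and won't appear in the result.
`search` walks the string left to right and returns the first match it finds.
The match spans [2:6] → 'pxuv'.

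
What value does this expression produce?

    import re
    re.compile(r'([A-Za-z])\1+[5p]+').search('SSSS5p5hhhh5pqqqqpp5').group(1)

'S'

The match spans [0:7] → 'SSSS5p5'.
Captured: group 1 = 'S'.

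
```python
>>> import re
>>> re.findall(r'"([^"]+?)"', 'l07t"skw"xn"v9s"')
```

With a single group, `findall` returns only what that group captured — 2 items.

['skw', 'v9s']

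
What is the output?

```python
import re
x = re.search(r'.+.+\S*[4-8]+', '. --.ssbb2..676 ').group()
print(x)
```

. --.ssbb2..676

The pattern matches one or more of any character, then one or more of any character, then zero or more of a non-whitespace character; then one or more of a character in [4-8].
`re.search` tries every starting position until one works.
The match spans [0:15] → '. --.ssbb2..676'.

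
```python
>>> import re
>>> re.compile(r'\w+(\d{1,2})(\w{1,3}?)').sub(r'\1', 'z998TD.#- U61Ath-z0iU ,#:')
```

Because the quantifier is non-greedy, it stops expanding at the earliest point where the rest of the pattern can succeed.
The replacement refers to a captured group, so each match is rewritten using its own captured text.

'8D.#- 1th-0U ,#:'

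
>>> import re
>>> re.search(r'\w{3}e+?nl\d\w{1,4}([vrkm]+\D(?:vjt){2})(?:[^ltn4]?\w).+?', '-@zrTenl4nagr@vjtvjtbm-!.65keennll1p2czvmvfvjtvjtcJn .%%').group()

This matches exactly 3 of a word character, then one or more of a literal 'e' (lazy), then the literal 'nl'; then a digit, then 1 to 4 of a word character; then one or more of one of [vrkm], then a non-digit, then the literal 'vjt' repeated 2 times (captured); then optionally any character except [ltn4], then a word character (non-capturing group); then one or more of any character (lazy).
With the lazy modifier that quantifier settles for the fewest repetitions that let the rest of the pattern succeed (the atoms after it are unaffected and can still be greedy).
Unlike `match`, `search` isn't anchored — it looks for the pattern anywhere in the string.
The match spans [2:23] → 'zrTenl4nagr@vjtvjtbm-'.
Captured: group 1 = 'r@vjtvjt'.

'zrTenl4nagr@vjtvjtbm-'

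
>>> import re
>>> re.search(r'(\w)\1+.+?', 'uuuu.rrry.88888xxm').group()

`\1` has to match the exact text group 1 already captured.
The match spans [0:5] → 'uuuu.'.

'uuuu.'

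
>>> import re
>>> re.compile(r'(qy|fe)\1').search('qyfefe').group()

`\1` is not a pattern — it's the concrete string captured by group 1, re-applied verbatim.
`re.search` scans for the first position where the pattern succeeds.
The match spans [2:6] → 'fefe'.
Captured: group 1 = 'fe'.

'fefe'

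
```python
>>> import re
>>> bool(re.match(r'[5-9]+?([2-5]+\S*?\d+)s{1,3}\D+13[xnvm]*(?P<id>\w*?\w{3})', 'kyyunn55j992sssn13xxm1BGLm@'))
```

False

The pattern matches one or more of a character in [5-9] (lazy); then one or more of a character in [2-5], then zero or more of a non-whitespace character (lazy), then one or more of a digit (captured); then 1 to 3 of a literal 's', then one or more of a non-digit; then the literal '13', then zero or more of one of [xnvm]; then zero or more of a word character (lazy), then exactly 3 of a word character (captured as 'id').
With `match`, the pattern is implicitly anchored at the beginning.
Here the string doesn't start with a match, so the call returns None, and `bool(None)` is False.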